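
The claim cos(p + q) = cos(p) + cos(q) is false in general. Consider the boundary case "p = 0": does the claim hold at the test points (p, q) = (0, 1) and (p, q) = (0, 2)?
No, fails at both test points

At (0, 1): LHS = cos(1) ≈ 0.5403 ≠ RHS = cos(1) + 1 ≈ 1.54
At (0, 2): LHS = cos(2) ≈ -0.4161 ≠ RHS = cos(2) + 1 ≈ 0.5839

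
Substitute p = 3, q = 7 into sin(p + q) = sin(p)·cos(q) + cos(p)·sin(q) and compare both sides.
LHS = sin(3 + 7) = sin(10) ≈ -0.544
RHS = sin(3)·cos(7) + cos(3)·sin(7) = sin(7)·cos(3) + sin(3)·cos(7) ≈ -0.544

LHS = RHS: the two sides agree.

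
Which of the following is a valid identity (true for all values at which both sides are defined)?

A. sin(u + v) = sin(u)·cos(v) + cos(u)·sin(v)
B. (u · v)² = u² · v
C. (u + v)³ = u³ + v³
A

A: holds — e.g. at (1, 4), both sides equal sin(5) ≈ -0.9589.
B: fails at (2, 5) — LHS = 100, RHS = 20.
C: fails at (4, 4) — LHS = 512, RHS = 128.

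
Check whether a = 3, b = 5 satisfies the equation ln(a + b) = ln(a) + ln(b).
Substituting a = 3, b = 5:

LHS = ln(3 + 5) = ln(8) ≈ 2.079
RHS = ln(3) + ln(5) ≈ 2.708

LHS ≠ RHS, so the equation does not hold at this point.

Answer: Fails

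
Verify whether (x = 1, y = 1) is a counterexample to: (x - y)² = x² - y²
No

Substituting x = 1, y = 1:
LHS = (1 - 1)² = 0
RHS = 1² - 1² = 0

The sides agree, so this pair does not disprove the claim.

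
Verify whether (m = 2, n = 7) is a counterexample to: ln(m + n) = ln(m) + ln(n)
Yes

Substituting m = 2, n = 7:
LHS = ln(2 + 7) = ln(9) ≈ 2.197
RHS = ln(2) + ln(7) ≈ 2.639

Since LHS ≠ RHS, this pair disproves the claim.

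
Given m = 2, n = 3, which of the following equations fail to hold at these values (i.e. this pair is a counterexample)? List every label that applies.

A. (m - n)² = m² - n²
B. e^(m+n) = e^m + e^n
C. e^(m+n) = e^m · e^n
A, B

Evaluating each claim at the given values:
A. LHS = 1, RHS = -5 → fails here (LHS ≠ RHS)
B. LHS = e^5 ≈ 148.4, RHS = e^2 + e^3 ≈ 27.47 → fails here (LHS ≠ RHS)
C. LHS = e^5 ≈ 148.4, RHS = e^5 ≈ 148.4 → holds here (LHS = RHS)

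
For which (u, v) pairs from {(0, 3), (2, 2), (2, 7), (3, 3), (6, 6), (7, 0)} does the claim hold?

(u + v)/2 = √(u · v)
(2, 2), (3, 3), (6, 6)

Testing each pair:
(0, 3): LHS = 3/2, RHS = 0 → fails
(2, 2): LHS = 2, RHS = 2 → holds
(2, 7): LHS = 9/2, RHS = √(14) ≈ 3.742 → fails
(3, 3): LHS = 3, RHS = 3 → holds
(6, 6): LHS = 6, RHS = 6 → holds
(7, 0): LHS = 7/2, RHS = 0 → fails

3 of 6 pairs satisfy the claim.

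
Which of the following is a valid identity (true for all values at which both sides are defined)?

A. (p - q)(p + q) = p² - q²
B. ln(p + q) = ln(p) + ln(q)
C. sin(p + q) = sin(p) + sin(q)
A: holds — e.g. at (2, 7), both sides equal -45.
B: fails at (1, 1) — LHS = ln(2) ≈ 0.6931, RHS = 0.
C: fails at (3, 4) — LHS = sin(7) ≈ 0.657, RHS = sin(4) + sin(3) ≈ -0.6157.

Answer: A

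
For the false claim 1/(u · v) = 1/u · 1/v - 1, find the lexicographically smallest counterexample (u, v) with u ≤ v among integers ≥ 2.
Substituting (2, 2) into the claim:
LHS = 1/(2 · 2) = 1/4
RHS = 1/2 · 1/2 - 1 = -3/4

Since LHS ≠ RHS, this pair disproves the claim, and no lexicographically smaller pair (u ≤ v, integers ≥ 2) does.

For instance (5, 6) is also a counterexample (LHS = 1/30, RHS = -29/30), but it's lexicographically larger.

Answer: (u, v) = (2, 2)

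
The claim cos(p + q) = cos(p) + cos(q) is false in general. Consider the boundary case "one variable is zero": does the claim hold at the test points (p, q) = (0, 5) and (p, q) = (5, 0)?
At (0, 5): LHS = cos(5) ≈ 0.2837 ≠ RHS = cos(5) + 1 ≈ 1.284
At (5, 0): LHS = cos(5) ≈ 0.2837 ≠ RHS = cos(5) + 1 ≈ 1.284

Answer: No, fails at both test points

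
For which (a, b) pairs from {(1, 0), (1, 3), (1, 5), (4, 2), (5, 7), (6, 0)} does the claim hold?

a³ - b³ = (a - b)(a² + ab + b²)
All pairs

Testing each pair:
(1, 0): LHS = 1, RHS = 1 → holds
(1, 3): LHS = -26, RHS = -26 → holds
(1, 5): LHS = -124, RHS = -124 → holds
(4, 2): LHS = 56, RHS = 56 → holds
(5, 7): LHS = -218, RHS = -218 → holds
(6, 0): LHS = 216, RHS = 216 → holds

Every pair satisfies the claim.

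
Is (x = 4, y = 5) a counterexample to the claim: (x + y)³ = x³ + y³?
Yes

Substituting x = 4, y = 5:
LHS = (4 + 5)³ = 729
RHS = 4³ + 5³ = 189

Since LHS ≠ RHS, this pair disproves the claim.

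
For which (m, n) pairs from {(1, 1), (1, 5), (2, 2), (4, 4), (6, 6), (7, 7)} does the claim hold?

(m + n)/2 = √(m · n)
(1, 1), (2, 2), (4, 4), (6, 6), (7, 7)

Testing each pair:
(1, 1): LHS = 1, RHS = 1 → holds
(1, 5): LHS = 3, RHS = √(5) ≈ 2.236 → fails
(2, 2): LHS = 2, RHS = 2 → holds
(4, 4): LHS = 4, RHS = 4 → holds
(6, 6): LHS = 6, RHS = 6 → holds
(7, 7): LHS = 7, RHS = 7 → holds

5 of 6 pairs satisfy the claim.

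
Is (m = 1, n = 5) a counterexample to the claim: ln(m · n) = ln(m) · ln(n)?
Yes

Substituting m = 1, n = 5:
LHS = ln(1 · 5) = ln(5) ≈ 1.609
RHS = ln(1) · ln(5) = 0

Since LHS ≠ RHS, this pair disproves the claim.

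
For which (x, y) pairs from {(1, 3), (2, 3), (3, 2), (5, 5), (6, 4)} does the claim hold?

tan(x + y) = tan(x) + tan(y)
None

Testing each pair:
(1, 3): LHS = tan(4) ≈ 1.158, RHS = tan(3) + tan(1) ≈ 1.415 → fails
(2, 3): LHS = tan(5) ≈ -3.381, RHS = tan(2) + tan(3) ≈ -2.328 → fails
(3, 2): LHS = tan(5) ≈ -3.381, RHS = tan(2) + tan(3) ≈ -2.328 → fails
(5, 5): LHS = tan(10) ≈ 0.6484, RHS = 2·tan(5) ≈ -6.761 → fails
(6, 4): LHS = tan(10) ≈ 0.6484, RHS = tan(6) + tan(4) ≈ 0.8668 → fails

No pair satisfies the claim.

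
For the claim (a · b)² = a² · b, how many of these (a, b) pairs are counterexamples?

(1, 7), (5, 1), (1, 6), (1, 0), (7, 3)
Testing each pair:
(1, 7): LHS = 49, RHS = 7 → counterexample
(5, 1): LHS = 25, RHS = 25 → satisfies claim
(1, 6): LHS = 36, RHS = 6 → counterexample
(1, 0): LHS = 0, RHS = 0 → satisfies claim
(7, 3): LHS = 441, RHS = 147 → counterexample

That makes 3 counterexamples.

Answer: 3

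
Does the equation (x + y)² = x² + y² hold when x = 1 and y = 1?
Fails

Substituting x = 1, y = 1:

LHS = (1 + 1)² = 4
RHS = 1² + 1² = 2

LHS ≠ RHS, so the equation does not hold at this point.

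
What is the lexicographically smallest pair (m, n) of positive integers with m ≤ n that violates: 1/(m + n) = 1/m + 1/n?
Substituting (1, 1) into the claim:
LHS = 1/(1 + 1) = 1/2
RHS = 1/1 + 1/1 = 2

Since LHS ≠ RHS, this pair disproves the claim, and no lexicographically smaller pair (m ≤ n, positive integers) does.

For instance (4, 6) is also a counterexample (LHS = 1/10, RHS = 5/12), but it's lexicographically larger.

Answer: (m, n) = (1, 1)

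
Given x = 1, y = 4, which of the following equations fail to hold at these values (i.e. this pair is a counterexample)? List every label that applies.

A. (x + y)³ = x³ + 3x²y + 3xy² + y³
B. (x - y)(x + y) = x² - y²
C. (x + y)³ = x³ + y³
C

Evaluating each claim at the given values:
A. LHS = 125, RHS = 125 → holds here (LHS = RHS)
B. LHS = -15, RHS = -15 → holds here (LHS = RHS)
C. LHS = 125, RHS = 65 → fails here (LHS ≠ RHS)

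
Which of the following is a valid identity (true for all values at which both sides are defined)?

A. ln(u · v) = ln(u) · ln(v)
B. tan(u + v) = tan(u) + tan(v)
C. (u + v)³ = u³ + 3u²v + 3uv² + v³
A: fails at (5, 5) — LHS = ln(25) ≈ 3.219, RHS = ln(5)² ≈ 2.59.
B: fails at (4, 5) — LHS = tan(9) ≈ -0.4523, RHS = tan(5) + tan(4) ≈ -2.223.
C: holds — e.g. at (1, 5), both sides equal 216.

Answer: C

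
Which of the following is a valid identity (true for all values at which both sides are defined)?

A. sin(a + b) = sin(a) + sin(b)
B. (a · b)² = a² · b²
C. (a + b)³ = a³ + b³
B

A: fails at (6, 7) — LHS = sin(13) ≈ 0.4202, RHS = sin(6) + sin(7) ≈ 0.3776.
B: holds — e.g. at (3, 5), both sides equal 225.
C: fails at (3, 3) — LHS = 216, RHS = 54.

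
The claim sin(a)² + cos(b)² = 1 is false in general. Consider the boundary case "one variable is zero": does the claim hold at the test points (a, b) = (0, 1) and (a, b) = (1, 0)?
No, fails at both test points

At (0, 1): LHS = cos(1)² ≈ 0.2919 ≠ RHS = 1
At (1, 0): LHS = sin(1)² + 1 ≈ 1.708 ≠ RHS = 1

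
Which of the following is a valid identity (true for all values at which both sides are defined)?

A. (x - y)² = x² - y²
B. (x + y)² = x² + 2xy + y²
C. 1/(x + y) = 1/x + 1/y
B

A: fails at (2, 3) — LHS = 1, RHS = -5.
B: holds — e.g. at (1, 4), both sides equal 25.
C: fails at (1, 2) — LHS = 1/3, RHS = 3/2.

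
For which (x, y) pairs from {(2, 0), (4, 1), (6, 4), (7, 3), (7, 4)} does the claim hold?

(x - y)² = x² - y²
Testing each pair:
(2, 0): LHS = 4, RHS = 4 → holds
(4, 1): LHS = 9, RHS = 15 → fails
(6, 4): LHS = 4, RHS = 20 → fails
(7, 3): LHS = 16, RHS = 40 → fails
(7, 4): LHS = 9, RHS = 33 → fails

1 of 5 pairs satisfies the claim.

Answer: (2, 0)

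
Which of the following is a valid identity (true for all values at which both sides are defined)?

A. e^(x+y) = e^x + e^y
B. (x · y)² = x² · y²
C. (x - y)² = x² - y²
B

A: fails at (1, 5) — LHS = e^6 ≈ 403.4, RHS = e + e^5 ≈ 151.1.
B: holds — e.g. at (3, 7), both sides equal 441.
C: fails at (3, 4) — LHS = 1, RHS = -7.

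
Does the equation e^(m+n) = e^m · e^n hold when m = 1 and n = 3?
Substituting m = 1, n = 3:

LHS = e^(1+3) = e^4 ≈ 54.6
RHS = e^1 · e^3 = e^4 ≈ 54.6

LHS = RHS, so the equation holds at this point.

Answer: Holds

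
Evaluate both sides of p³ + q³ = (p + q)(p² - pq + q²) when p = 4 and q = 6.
LHS = 4³ + 6³ = 280
RHS = (4 + 6)(4² - 4·6 + 6²) = 280

LHS = RHS: the two sides agree.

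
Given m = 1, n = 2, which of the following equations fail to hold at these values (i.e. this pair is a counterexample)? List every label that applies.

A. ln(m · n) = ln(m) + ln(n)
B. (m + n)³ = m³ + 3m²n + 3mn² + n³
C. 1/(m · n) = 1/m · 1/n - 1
Evaluating each claim at the given values:
A. LHS = ln(2) ≈ 0.6931, RHS = ln(2) ≈ 0.6931 → holds here (LHS = RHS)
B. LHS = 27, RHS = 27 → holds here (LHS = RHS)
C. LHS = 1/2, RHS = -1/2 → fails here (LHS ≠ RHS)

Answer: C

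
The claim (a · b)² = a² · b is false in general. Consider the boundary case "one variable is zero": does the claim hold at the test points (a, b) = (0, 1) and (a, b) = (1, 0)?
Yes, holds at both test points

At (0, 1): LHS = 0, RHS = 0 → equal
At (1, 0): LHS = 0, RHS = 0 → equal

So the claim does hold at both of these boundary points, even though it is not an identity.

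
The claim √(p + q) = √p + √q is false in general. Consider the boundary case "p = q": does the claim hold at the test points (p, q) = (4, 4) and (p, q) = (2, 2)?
No, fails at both test points

At (4, 4): LHS = 2·√(2) ≈ 2.828 ≠ RHS = 4
At (2, 2): LHS = 2 ≠ RHS = 2·√(2) ≈ 2.828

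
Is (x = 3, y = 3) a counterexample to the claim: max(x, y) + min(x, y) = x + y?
No

Substituting x = 3, y = 3:
LHS = max(3, 3) + min(3, 3) = 6
RHS = 3 + 3 = 6

The sides agree, so this pair does not disprove the claim.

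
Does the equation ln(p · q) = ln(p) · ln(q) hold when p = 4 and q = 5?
Substituting p = 4, q = 5:

LHS = ln(4 · 5) = ln(20) ≈ 2.996
RHS = ln(4) · ln(5) ≈ 2.231

LHS ≠ RHS, so the equation does not hold at this point.

Answer: Fails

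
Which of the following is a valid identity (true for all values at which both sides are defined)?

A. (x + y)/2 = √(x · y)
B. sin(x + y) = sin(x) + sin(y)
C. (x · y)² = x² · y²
C

A: fails at (1, 5) — LHS = 3, RHS = √(5) ≈ 2.236.
B: fails at (4, 5) — LHS = sin(9) ≈ 0.4121, RHS = sin(5) + sin(4) ≈ -1.716.
C: holds — e.g. at (3, 4), both sides equal 144.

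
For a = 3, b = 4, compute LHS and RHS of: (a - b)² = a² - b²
LHS = (3 - 4)² = 1
RHS = 3² - 4² = -7

LHS ≠ RHS, so the equation does not hold here.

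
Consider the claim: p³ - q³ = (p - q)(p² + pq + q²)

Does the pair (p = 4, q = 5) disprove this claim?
Substituting p = 4, q = 5:
LHS = 4³ - 5³ = -61
RHS = (4 - 5)(4² + 4·5 + 5²) = -61

The sides agree, so this pair does not disprove the claim.

Answer: No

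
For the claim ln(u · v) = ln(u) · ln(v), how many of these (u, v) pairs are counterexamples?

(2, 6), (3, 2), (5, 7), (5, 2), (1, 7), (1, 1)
5

Testing each pair:
(2, 6): LHS = ln(12) ≈ 2.485, RHS = ln(2)·ln(6) ≈ 1.242 → counterexample
(3, 2): LHS = ln(6) ≈ 1.792, RHS = ln(2)·ln(3) ≈ 0.7615 → counterexample
(5, 7): LHS = ln(35) ≈ 3.555, RHS = ln(5)·ln(7) ≈ 3.132 → counterexample
(5, 2): LHS = ln(10) ≈ 2.303, RHS = ln(2)·ln(5) ≈ 1.116 → counterexample
(1, 7): LHS = ln(7) ≈ 1.946, RHS = 0 → counterexample
(1, 1): LHS = 0, RHS = 0 → satisfies claim

That makes 5 counterexamples.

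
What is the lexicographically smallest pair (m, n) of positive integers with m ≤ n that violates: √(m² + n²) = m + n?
Substituting (1, 1) into the claim:
LHS = √(1² + 1²) = √(2) ≈ 1.414
RHS = 1 + 1 = 2

Since LHS ≠ RHS, this pair disproves the claim, and no lexicographically smaller pair (m ≤ n, positive integers) does.

For instance (2, 4) is also a counterexample (LHS = 2·√(5) ≈ 4.472, RHS = 6), but it's lexicographically larger.

Answer: (m, n) = (1, 1)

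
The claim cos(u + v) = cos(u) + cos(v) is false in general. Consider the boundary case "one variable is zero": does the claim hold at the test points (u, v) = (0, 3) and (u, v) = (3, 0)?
At (0, 3): LHS = cos(3) ≈ -0.99 ≠ RHS = cos(3) + 1 ≈ 0.01001
At (3, 0): LHS = cos(3) ≈ -0.99 ≠ RHS = cos(3) + 1 ≈ 0.01001

Answer: No, fails at both test points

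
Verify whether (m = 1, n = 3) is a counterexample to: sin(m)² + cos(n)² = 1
Substituting m = 1, n = 3:
LHS = sin(1)² + cos(3)² ≈ 1.688
RHS = 1

Since LHS ≠ RHS, this pair disproves the claim.

Answer: Yes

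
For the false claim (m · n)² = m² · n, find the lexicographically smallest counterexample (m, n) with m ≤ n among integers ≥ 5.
Substituting (5, 5) into the claim:
LHS = (5 · 5)² = 625
RHS = 5² · 5 = 125

Since LHS ≠ RHS, this pair disproves the claim, and no lexicographically smaller pair (m ≤ n, integers ≥ 5) does.

For instance (7, 10) is also a counterexample (LHS = 4900, RHS = 490), but it's lexicographically larger.

Answer: (m, n) = (5, 5)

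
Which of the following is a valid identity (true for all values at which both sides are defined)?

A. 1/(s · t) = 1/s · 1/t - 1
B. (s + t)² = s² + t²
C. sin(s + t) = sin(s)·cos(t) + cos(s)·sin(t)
A: fails at (5, 5) — LHS = 1/25, RHS = -24/25.
B: fails at (3, 7) — LHS = 100, RHS = 58.
C: holds — e.g. at (2, 7), both sides equal sin(9) ≈ 0.4121.

Answer: C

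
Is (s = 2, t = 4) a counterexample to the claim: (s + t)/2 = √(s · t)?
Yes

Substituting s = 2, t = 4:
LHS = (2 + 4)/2 = 3
RHS = √(2 · 4) = 2·√(2) ≈ 2.828

Since LHS ≠ RHS, this pair disproves the claim.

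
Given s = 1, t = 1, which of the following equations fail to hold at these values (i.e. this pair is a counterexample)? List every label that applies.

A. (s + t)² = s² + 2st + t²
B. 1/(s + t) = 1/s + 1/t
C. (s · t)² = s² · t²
B

Evaluating each claim at the given values:
A. LHS = 4, RHS = 4 → holds here (LHS = RHS)
B. LHS = 1/2, RHS = 2 → fails here (LHS ≠ RHS)
C. LHS = 1, RHS = 1 → holds here (LHS = RHS)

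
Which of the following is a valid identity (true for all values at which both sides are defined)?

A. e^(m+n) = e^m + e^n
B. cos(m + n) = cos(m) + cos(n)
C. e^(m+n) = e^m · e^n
A: fails at (1, 5) — LHS = e^6 ≈ 403.4, RHS = e + e^5 ≈ 151.1.
B: fails at (1, 2) — LHS = cos(3) ≈ -0.99, RHS = cos(2) + cos(1) ≈ 0.1242.
C: holds — e.g. at (1, 2), both sides equal e^3 ≈ 20.09.

Answer: C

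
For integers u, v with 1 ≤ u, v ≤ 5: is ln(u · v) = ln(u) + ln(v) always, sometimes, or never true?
Always true

The identity holds for every pair in the range. For instance at (u, v) = (4, 3): both sides equal ln(12) ≈ 2.485.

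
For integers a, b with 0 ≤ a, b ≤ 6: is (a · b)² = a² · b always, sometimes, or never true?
Sometimes true

It holds at (a, b) = (5, 0) (both sides equal 0), but fails at (a, b) = (2, 2) (LHS = 16, RHS = 8).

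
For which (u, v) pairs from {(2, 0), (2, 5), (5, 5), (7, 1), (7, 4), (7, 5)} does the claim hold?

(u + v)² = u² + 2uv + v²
All pairs

Testing each pair:
(2, 0): LHS = 4, RHS = 4 → holds
(2, 5): LHS = 49, RHS = 49 → holds
(5, 5): LHS = 100, RHS = 100 → holds
(7, 1): LHS = 64, RHS = 64 → holds
(7, 4): LHS = 121, RHS = 121 → holds
(7, 5): LHS = 144, RHS = 144 → holds

Every pair satisfies the claim.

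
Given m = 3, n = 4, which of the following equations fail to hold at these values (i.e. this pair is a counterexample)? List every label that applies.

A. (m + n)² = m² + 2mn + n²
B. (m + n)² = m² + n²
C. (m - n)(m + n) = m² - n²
B

Evaluating each claim at the given values:
A. LHS = 49, RHS = 49 → holds here (LHS = RHS)
B. LHS = 49, RHS = 25 → fails here (LHS ≠ RHS)
C. LHS = -7, RHS = -7 → holds here (LHS = RHS)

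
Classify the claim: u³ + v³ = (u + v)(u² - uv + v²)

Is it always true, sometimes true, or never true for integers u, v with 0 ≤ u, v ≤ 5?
The identity holds for every pair in the range. For instance at (u, v) = (3, 2): both sides equal 35.

Answer: Always true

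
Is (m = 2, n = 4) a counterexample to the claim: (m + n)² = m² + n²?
Substituting m = 2, n = 4:
LHS = (2 + 4)² = 36
RHS = 2² + 4² = 20

Since LHS ≠ RHS, this pair disproves the claim.

Answer: Yes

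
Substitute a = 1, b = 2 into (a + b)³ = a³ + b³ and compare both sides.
LHS = (1 + 2)³ = 27
RHS = 1³ + 2³ = 9

LHS ≠ RHS, so the equation does not hold here.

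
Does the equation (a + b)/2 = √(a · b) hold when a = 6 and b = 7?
Fails

Substituting a = 6, b = 7:

LHS = (6 + 7)/2 = 13/2
RHS = √(6 · 7) = √(42) ≈ 6.481

LHS ≠ RHS, so the equation does not hold at this point.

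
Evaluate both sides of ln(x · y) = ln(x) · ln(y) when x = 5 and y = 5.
LHS = ln(5 · 5) = ln(25) ≈ 3.219
RHS = ln(5) · ln(5) = ln(5)² ≈ 2.59

LHS ≠ RHS (they differ by about 0.6286), so the equation does not hold here.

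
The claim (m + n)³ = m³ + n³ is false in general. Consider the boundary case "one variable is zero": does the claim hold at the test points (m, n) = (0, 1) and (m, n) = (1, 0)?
Yes, holds at both test points

At (0, 1): LHS = 1, RHS = 1 → equal
At (1, 0): LHS = 1, RHS = 1 → equal

So the claim does hold at both of these boundary points, even though it is not an identity.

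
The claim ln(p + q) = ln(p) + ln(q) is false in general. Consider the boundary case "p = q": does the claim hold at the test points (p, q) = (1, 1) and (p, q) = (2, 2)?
At (1, 1): LHS = ln(2) ≈ 0.6931 ≠ RHS = 0
At (2, 2): LHS = ln(4) ≈ 1.386, RHS = 2·ln(2) ≈ 1.386 → equal

Answer: Only at (2, 2)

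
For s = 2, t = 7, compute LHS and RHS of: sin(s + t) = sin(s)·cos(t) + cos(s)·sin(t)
LHS = sin(2 + 7) = sin(9) ≈ 0.4121
RHS = sin(2)·cos(7) + cos(2)·sin(7) = sin(7)·cos(2) + sin(2)·cos(7) ≈ 0.4121

LHS = RHS: the two sides agree.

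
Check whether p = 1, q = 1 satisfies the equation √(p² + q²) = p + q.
Fails

Substituting p = 1, q = 1:

LHS = √(1² + 1²) = √(2) ≈ 1.414
RHS = 1 + 1 = 2

LHS ≠ RHS, so the equation does not hold at this point.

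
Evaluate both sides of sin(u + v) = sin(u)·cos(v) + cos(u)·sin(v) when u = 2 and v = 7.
LHS = sin(2 + 7) = sin(9) ≈ 0.4121
RHS = sin(2)·cos(7) + cos(2)·sin(7) = sin(7)·cos(2) + sin(2)·cos(7) ≈ 0.4121

LHS = RHS: the two sides agree.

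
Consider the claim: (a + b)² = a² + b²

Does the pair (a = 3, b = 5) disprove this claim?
Yes

Substituting a = 3, b = 5:
LHS = (3 + 5)² = 64
RHS = 3² + 5² = 34

Since LHS ≠ RHS, this pair disproves the claim.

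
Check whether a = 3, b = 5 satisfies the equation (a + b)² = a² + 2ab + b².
Substituting a = 3, b = 5:

LHS = (3 + 5)² = 64
RHS = 3² + 2·3·5 + 5² = 64

LHS = RHS, so the equation holds at this point.

Answer: Holds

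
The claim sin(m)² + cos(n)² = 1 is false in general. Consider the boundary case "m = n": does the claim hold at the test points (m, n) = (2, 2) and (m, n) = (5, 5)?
Yes, holds at both test points

At (2, 2): LHS = cos(2)² + sin(2)² = 1, RHS = 1 → equal
At (5, 5): LHS = cos(5)² + sin(5)² = 1, RHS = 1 → equal

So the claim does hold at both of these boundary points, even though it is not an identity.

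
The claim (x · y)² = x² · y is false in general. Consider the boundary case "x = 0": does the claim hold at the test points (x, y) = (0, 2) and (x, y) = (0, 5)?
At (0, 2): LHS = 0, RHS = 0 → equal
At (0, 5): LHS = 0, RHS = 0 → equal

So the claim does hold at both of these boundary points, even though it is not an identity.

Answer: Yes, holds at both test points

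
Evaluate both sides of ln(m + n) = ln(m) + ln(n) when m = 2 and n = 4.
LHS = ln(2 + 4) = ln(6) ≈ 1.792
RHS = ln(2) + ln(4) ≈ 2.079

LHS ≠ RHS (they differ by about 0.2877), so the equation does not hold here.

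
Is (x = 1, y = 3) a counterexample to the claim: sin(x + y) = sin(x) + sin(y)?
Substituting x = 1, y = 3:
LHS = sin(1 + 3) = sin(4) ≈ -0.7568
RHS = sin(1) + sin(3) ≈ 0.9826

Since LHS ≠ RHS, this pair disproves the claim.

Answer: Yes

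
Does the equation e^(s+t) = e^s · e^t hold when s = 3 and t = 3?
Holds

Substituting s = 3, t = 3:

LHS = e^(3+3) = e^6 ≈ 403.4
RHS = e^3 · e^3 = e^6 ≈ 403.4

LHS = RHS, so the equation holds at this point.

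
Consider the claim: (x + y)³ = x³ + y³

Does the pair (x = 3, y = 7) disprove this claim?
Substituting x = 3, y = 7:
LHS = (3 + 7)³ = 1000
RHS = 3³ + 7³ = 370

Since LHS ≠ RHS, this pair disproves the claim.

Answer: Yes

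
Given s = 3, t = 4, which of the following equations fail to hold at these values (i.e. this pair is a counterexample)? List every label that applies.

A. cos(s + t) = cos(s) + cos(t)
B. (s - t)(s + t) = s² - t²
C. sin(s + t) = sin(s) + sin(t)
A, C

Evaluating each claim at the given values:
A. LHS = cos(7) ≈ 0.7539, RHS = cos(3) + cos(4) ≈ -1.644 → fails here (LHS ≠ RHS)
B. LHS = -7, RHS = -7 → holds here (LHS = RHS)
C. LHS = sin(7) ≈ 0.657, RHS = sin(4) + sin(3) ≈ -0.6157 → fails here (LHS ≠ RHS)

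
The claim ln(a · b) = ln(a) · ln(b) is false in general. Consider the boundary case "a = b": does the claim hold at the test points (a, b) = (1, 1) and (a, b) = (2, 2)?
At (1, 1): LHS = 0, RHS = 0 → equal
At (2, 2): LHS = ln(4) ≈ 1.386 ≠ RHS = ln(2)² ≈ 0.4805

Answer: Only at (1, 1)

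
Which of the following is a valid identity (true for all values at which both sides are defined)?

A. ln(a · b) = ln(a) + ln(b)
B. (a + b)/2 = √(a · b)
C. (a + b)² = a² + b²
A

A: holds — e.g. at (5, 8), both sides equal ln(40) ≈ 3.689.
B: fails at (3, 4) — LHS = 7/2, RHS = 2·√(3) ≈ 3.464.
C: fails at (3, 4) — LHS = 49, RHS = 25.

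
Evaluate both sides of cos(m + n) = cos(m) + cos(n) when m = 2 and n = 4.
LHS = cos(2 + 4) = cos(6) ≈ 0.9602
RHS = cos(2) + cos(4) ≈ -1.07

LHS ≠ RHS (they differ by about 2.03), so the equation does not hold here.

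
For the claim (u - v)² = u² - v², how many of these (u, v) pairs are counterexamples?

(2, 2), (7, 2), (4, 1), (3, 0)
Testing each pair:
(2, 2): LHS = 0, RHS = 0 → satisfies claim
(7, 2): LHS = 25, RHS = 45 → counterexample
(4, 1): LHS = 9, RHS = 15 → counterexample
(3, 0): LHS = 9, RHS = 9 → satisfies claim

That makes 2 counterexamples.

Answer: 2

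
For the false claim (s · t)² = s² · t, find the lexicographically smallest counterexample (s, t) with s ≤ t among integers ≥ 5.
Substituting (5, 5) into the claim:
LHS = (5 · 5)² = 625
RHS = 5² · 5 = 125

Since LHS ≠ RHS, this pair disproves the claim, and no lexicographically smaller pair (s ≤ t, integers ≥ 5) does.

For instance (6, 9) is also a counterexample (LHS = 2916, RHS = 324), but it's lexicographically larger.

Answer: (s, t) = (5, 5)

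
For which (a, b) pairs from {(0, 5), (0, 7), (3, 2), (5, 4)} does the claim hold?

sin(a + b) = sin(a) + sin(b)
(0, 5), (0, 7)

Testing each pair:
(0, 5): LHS = sin(5) ≈ -0.9589, RHS = sin(5) ≈ -0.9589 → holds
(0, 7): LHS = sin(7) ≈ 0.657, RHS = sin(7) ≈ 0.657 → holds
(3, 2): LHS = sin(5) ≈ -0.9589, RHS = sin(3) + sin(2) ≈ 1.05 → fails
(5, 4): LHS = sin(9) ≈ 0.4121, RHS = sin(5) + sin(4) ≈ -1.716 → fails

2 of 4 pairs satisfy the claim.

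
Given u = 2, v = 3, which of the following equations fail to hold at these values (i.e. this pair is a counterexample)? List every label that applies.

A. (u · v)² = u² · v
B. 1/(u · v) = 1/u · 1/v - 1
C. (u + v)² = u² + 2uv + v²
Evaluating each claim at the given values:
A. LHS = 36, RHS = 12 → fails here (LHS ≠ RHS)
B. LHS = 1/6, RHS = -5/6 → fails here (LHS ≠ RHS)
C. LHS = 25, RHS = 25 → holds here (LHS = RHS)

Answer: A, B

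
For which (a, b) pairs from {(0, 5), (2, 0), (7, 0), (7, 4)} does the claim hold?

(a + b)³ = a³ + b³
Testing each pair:
(0, 5): LHS = 125, RHS = 125 → holds
(2, 0): LHS = 8, RHS = 8 → holds
(7, 0): LHS = 343, RHS = 343 → holds
(7, 4): LHS = 1331, RHS = 407 → fails

3 of 4 pairs satisfy the claim.

Answer: (0, 5), (2, 0), (7, 0)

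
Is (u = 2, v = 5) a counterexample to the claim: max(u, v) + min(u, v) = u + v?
No

Substituting u = 2, v = 5:
LHS = max(2, 5) + min(2, 5) = 7
RHS = 2 + 5 = 7

The sides agree, so this pair does not disprove the claim.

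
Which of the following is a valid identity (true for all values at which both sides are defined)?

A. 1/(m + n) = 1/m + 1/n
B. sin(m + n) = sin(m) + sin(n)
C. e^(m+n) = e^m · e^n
A: fails at (2, 7) — LHS = 1/9, RHS = 9/14.
B: fails at (3, 7) — LHS = sin(10) ≈ -0.544, RHS = sin(3) + sin(7) ≈ 0.7981.
C: holds — e.g. at (0, 1), both sides equal e ≈ 2.718.

Answer: C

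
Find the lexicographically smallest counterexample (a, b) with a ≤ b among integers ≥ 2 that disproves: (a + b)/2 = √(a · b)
At (2, 2): both sides equal 2, so it holds there.

Substituting (2, 3) into the claim:
LHS = (2 + 3)/2 = 5/2
RHS = √(2 · 3) = √(6) ≈ 2.449

Since LHS ≠ RHS, this pair disproves the claim, and no lexicographically smaller pair (a ≤ b, integers ≥ 2) does.

For instance (4, 9) is also a counterexample (LHS = 13/2, RHS = 6), but it's lexicographically larger.

Answer: (a, b) = (2, 3)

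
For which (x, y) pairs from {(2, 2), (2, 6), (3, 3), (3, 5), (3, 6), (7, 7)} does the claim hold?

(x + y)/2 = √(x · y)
Testing each pair:
(2, 2): LHS = 2, RHS = 2 → holds
(2, 6): LHS = 4, RHS = 2·√(3) ≈ 3.464 → fails
(3, 3): LHS = 3, RHS = 3 → holds
(3, 5): LHS = 4, RHS = √(15) ≈ 3.873 → fails
(3, 6): LHS = 9/2, RHS = 3·√(2) ≈ 4.243 → fails
(7, 7): LHS = 7, RHS = 7 → holds

3 of 6 pairs satisfy the claim.

Answer: (2, 2), (3, 3), (7, 7)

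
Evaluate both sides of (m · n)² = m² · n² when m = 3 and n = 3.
LHS = (3 · 3)² = 81
RHS = 3² · 3² = 81

LHS = RHS: the two sides agree.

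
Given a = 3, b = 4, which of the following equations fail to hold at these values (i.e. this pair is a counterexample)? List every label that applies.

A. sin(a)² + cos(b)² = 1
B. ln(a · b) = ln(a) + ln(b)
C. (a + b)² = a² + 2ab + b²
A

Evaluating each claim at the given values:
A. LHS = sin(3)² + cos(4)² ≈ 0.4472, RHS = 1 → fails here (LHS ≠ RHS)
B. LHS = ln(12) ≈ 2.485, RHS = ln(3) + ln(4) ≈ 2.485 → holds here (LHS = RHS)
C. LHS = 49, RHS = 49 → holds here (LHS = RHS)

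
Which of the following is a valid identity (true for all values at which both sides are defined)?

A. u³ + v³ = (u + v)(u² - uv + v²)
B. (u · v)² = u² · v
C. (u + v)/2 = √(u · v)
A

A: holds — e.g. at (1, 1), both sides equal 2.
B: fails at (2, 3) — LHS = 36, RHS = 12.
C: fails at (1, 3) — LHS = 2, RHS = √(3) ≈ 1.732.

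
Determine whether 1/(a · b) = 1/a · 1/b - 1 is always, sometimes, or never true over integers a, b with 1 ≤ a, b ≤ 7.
The claim fails for every pair in the range. For instance at (a, b) = (3, 3): LHS = 1/9, RHS = -8/9.

Answer: Never true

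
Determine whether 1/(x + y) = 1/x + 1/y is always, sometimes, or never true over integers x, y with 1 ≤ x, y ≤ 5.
The claim fails for every pair in the range. For instance at (x, y) = (3, 1): LHS = 1/4, RHS = 4/3.

Answer: Never true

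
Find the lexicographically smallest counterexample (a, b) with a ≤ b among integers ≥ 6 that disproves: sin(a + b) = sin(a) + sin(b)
Substituting (6, 6) into the claim:
LHS = sin(6 + 6) = sin(12) ≈ -0.5366
RHS = sin(6) + sin(6) = 2·sin(6) ≈ -0.5588

Since LHS ≠ RHS, this pair disproves the claim, and no lexicographically smaller pair (a ≤ b, integers ≥ 6) does.

For instance (9, 12) is also a counterexample (LHS = sin(21) ≈ 0.8367, RHS = sin(12) + sin(9) ≈ -0.1245), but it's lexicographically larger.

Answer: (a, b) = (6, 6)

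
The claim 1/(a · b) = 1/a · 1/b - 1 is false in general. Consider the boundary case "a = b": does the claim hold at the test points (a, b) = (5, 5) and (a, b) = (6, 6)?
No, fails at both test points

At (5, 5): LHS = 1/25 ≠ RHS = -24/25
At (6, 6): LHS = 1/36 ≠ RHS = -35/36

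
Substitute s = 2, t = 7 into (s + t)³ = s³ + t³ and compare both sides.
LHS = (2 + 7)³ = 729
RHS = 2³ + 7³ = 351

LHS ≠ RHS, so the equation does not hold here.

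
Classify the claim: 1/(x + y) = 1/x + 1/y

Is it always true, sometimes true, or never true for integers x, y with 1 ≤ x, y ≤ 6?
Never true

The claim fails for every pair in the range. For instance at (x, y) = (2, 6): LHS = 1/8, RHS = 2/3.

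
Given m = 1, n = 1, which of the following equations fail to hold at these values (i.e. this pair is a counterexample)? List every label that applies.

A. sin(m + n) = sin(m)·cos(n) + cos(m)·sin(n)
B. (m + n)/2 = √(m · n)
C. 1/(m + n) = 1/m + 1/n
Evaluating each claim at the given values:
A. LHS = sin(2) ≈ 0.9093, RHS = 2·sin(1)·cos(1) ≈ 0.9093 → holds here (LHS = RHS)
B. LHS = 1, RHS = 1 → holds here (LHS = RHS)
C. LHS = 1/2, RHS = 2 → fails here (LHS ≠ RHS)

Answer: C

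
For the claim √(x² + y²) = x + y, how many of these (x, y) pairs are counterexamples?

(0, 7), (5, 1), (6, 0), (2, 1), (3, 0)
Testing each pair:
(0, 7): LHS = 7, RHS = 7 → satisfies claim
(5, 1): LHS = √(26) ≈ 5.099, RHS = 6 → counterexample
(6, 0): LHS = 6, RHS = 6 → satisfies claim
(2, 1): LHS = √(5) ≈ 2.236, RHS = 3 → counterexample
(3, 0): LHS = 3, RHS = 3 → satisfies claim

That makes 2 counterexamples.

Answer: 2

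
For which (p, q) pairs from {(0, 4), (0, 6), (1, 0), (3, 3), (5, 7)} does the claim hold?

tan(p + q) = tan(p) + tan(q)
Testing each pair:
(0, 4): LHS = tan(4) ≈ 1.158, RHS = tan(4) ≈ 1.158 → holds
(0, 6): LHS = tan(6) ≈ -0.291, RHS = tan(6) ≈ -0.291 → holds
(1, 0): LHS = tan(1) ≈ 1.557, RHS = tan(1) ≈ 1.557 → holds
(3, 3): LHS = tan(6) ≈ -0.291, RHS = 2·tan(3) ≈ -0.2851 → fails
(5, 7): LHS = tan(12) ≈ -0.6359, RHS = tan(5) + tan(7) ≈ -2.509 → fails

3 of 5 pairs satisfy the claim.

Answer: (0, 4), (0, 6), (1, 0)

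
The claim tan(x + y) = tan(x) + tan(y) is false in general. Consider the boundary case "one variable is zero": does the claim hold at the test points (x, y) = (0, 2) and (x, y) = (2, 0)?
Yes, holds at both test points

At (0, 2): LHS = tan(2) ≈ -2.185, RHS = tan(2) ≈ -2.185 → equal
At (2, 0): LHS = tan(2) ≈ -2.185, RHS = tan(2) ≈ -2.185 → equal

So the claim does hold at both of these boundary points, even though it is not an identity.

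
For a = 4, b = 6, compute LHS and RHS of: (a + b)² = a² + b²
LHS = (4 + 6)² = 100
RHS = 4² + 6² = 52

LHS ≠ RHS, so the equation does not hold here.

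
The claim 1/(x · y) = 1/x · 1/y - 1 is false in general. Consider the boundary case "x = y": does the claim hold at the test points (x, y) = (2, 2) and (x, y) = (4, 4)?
No, fails at both test points

At (2, 2): LHS = 1/4 ≠ RHS = -3/4
At (4, 4): LHS = 1/16 ≠ RHS = -15/16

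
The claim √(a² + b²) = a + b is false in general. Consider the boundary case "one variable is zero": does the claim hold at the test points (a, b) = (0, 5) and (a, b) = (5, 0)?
At (0, 5): LHS = 5, RHS = 5 → equal
At (5, 0): LHS = 5, RHS = 5 → equal

So the claim does hold at both of these boundary points, even though it is not an identity.

Answer: Yes, holds at both test points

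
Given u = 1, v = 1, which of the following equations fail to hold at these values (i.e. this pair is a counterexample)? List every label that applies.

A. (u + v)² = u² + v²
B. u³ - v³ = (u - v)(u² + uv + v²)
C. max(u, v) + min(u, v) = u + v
A

Evaluating each claim at the given values:
A. LHS = 4, RHS = 2 → fails here (LHS ≠ RHS)
B. LHS = 0, RHS = 0 → holds here (LHS = RHS)
C. LHS = 2, RHS = 2 → holds here (LHS = RHS)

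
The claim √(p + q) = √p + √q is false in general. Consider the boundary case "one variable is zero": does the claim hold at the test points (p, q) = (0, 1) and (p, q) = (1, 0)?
At (0, 1): LHS = 1, RHS = 1 → equal
At (1, 0): LHS = 1, RHS = 1 → equal

So the claim does hold at both of these boundary points, even though it is not an identity.

Answer: Yes, holds at both test points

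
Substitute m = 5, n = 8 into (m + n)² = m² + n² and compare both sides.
LHS = (5 + 8)² = 169
RHS = 5² + 8² = 89

LHS ≠ RHS, so the equation does not hold here.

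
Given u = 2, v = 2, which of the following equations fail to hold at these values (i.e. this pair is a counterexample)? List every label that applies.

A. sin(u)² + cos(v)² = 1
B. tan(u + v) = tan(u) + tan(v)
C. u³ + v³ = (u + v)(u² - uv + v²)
B

Evaluating each claim at the given values:
A. LHS = cos(2)² + sin(2)² = 1, RHS = 1 → holds here (LHS = RHS)
B. LHS = tan(4) ≈ 1.158, RHS = 2·tan(2) ≈ -4.37 → fails here (LHS ≠ RHS)
C. LHS = 16, RHS = 16 → holds here (LHS = RHS)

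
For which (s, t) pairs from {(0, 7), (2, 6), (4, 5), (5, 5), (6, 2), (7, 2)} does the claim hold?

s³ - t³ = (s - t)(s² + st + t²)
Testing each pair:
(0, 7): LHS = -343, RHS = -343 → holds
(2, 6): LHS = -208, RHS = -208 → holds
(4, 5): LHS = -61, RHS = -61 → holds
(5, 5): LHS = 0, RHS = 0 → holds
(6, 2): LHS = 208, RHS = 208 → holds
(7, 2): LHS = 335, RHS = 335 → holds

Every pair satisfies the claim.

Answer: All pairs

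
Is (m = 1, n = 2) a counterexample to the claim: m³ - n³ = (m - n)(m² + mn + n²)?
No

Substituting m = 1, n = 2:
LHS = 1³ - 2³ = -7
RHS = (1 - 2)(1² + 1·2 + 2²) = -7

The sides agree, so this pair does not disprove the claim.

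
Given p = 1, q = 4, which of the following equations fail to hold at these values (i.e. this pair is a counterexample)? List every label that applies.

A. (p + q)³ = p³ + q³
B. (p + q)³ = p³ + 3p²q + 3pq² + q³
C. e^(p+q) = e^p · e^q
A

Evaluating each claim at the given values:
A. LHS = 125, RHS = 65 → fails here (LHS ≠ RHS)
B. LHS = 125, RHS = 125 → holds here (LHS = RHS)
C. LHS = e^5 ≈ 148.4, RHS = e^5 ≈ 148.4 → holds here (LHS = RHS)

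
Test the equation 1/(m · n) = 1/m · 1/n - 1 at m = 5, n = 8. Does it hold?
Fails

Substituting m = 5, n = 8:

LHS = 1/(5 · 8) = 1/40
RHS = 1/5 · 1/8 - 1 = -39/40

LHS ≠ RHS, so the equation does not hold at this point.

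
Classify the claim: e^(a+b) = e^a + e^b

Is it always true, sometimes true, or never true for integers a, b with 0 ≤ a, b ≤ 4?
The claim fails for every pair in the range. For instance at (a, b) = (4, 1): LHS = e^5 ≈ 148.4, RHS = e + e^4 ≈ 57.32.

Answer: Never true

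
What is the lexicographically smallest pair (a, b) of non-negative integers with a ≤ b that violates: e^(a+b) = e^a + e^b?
Substituting (0, 0) into the claim:
LHS = e^(0+0) = 1
RHS = e^0 + e^0 = 2

Since LHS ≠ RHS, this pair disproves the claim, and no lexicographically smaller pair (a ≤ b, non-negative integers) does.

For instance (0, 5) is also a counterexample (LHS = e^5 ≈ 148.4, RHS = 1 + e^5 ≈ 149.4), but it's lexicographically larger.

Answer: (a, b) = (0, 0)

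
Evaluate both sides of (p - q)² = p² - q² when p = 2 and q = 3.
LHS = (2 - 3)² = 1
RHS = 2² - 3² = -5

LHS ≠ RHS, so the equation does not hold here.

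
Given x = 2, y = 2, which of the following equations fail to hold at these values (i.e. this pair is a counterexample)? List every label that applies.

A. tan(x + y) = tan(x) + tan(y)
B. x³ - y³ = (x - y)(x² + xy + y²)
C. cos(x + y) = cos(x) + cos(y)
Evaluating each claim at the given values:
A. LHS = tan(4) ≈ 1.158, RHS = 2·tan(2) ≈ -4.37 → fails here (LHS ≠ RHS)
B. LHS = 0, RHS = 0 → holds here (LHS = RHS)
C. LHS = cos(4) ≈ -0.6536, RHS = 2·cos(2) ≈ -0.8323 → fails here (LHS ≠ RHS)

Answer: A, C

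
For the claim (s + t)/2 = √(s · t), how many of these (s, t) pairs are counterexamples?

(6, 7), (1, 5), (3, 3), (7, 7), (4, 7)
3

Testing each pair:
(6, 7): LHS = 13/2, RHS = √(42) ≈ 6.481 → counterexample
(1, 5): LHS = 3, RHS = √(5) ≈ 2.236 → counterexample
(3, 3): LHS = 3, RHS = 3 → satisfies claim
(7, 7): LHS = 7, RHS = 7 → satisfies claim
(4, 7): LHS = 11/2, RHS = 2·√(7) ≈ 5.292 → counterexample

That makes 3 counterexamples.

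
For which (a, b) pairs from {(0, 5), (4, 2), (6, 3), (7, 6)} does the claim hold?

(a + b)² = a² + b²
(0, 5)

Testing each pair:
(0, 5): LHS = 25, RHS = 25 → holds
(4, 2): LHS = 36, RHS = 20 → fails
(6, 3): LHS = 81, RHS = 45 → fails
(7, 6): LHS = 169, RHS = 85 → fails

1 of 4 pairs satisfies the claim.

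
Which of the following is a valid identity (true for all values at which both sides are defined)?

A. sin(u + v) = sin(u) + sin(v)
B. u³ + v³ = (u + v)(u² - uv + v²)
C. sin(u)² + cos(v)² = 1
A: fails at (2, 4) — LHS = sin(6) ≈ -0.2794, RHS = sin(4) + sin(2) ≈ 0.1525.
B: holds — e.g. at (0, 1), both sides equal 1.
C: fails at (4, 5) — LHS = cos(5)² + sin(4)² ≈ 0.6532, RHS = 1.

Answer: B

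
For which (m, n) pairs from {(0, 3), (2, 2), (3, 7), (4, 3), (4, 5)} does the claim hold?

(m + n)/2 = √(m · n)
Testing each pair:
(0, 3): LHS = 3/2, RHS = 0 → fails
(2, 2): LHS = 2, RHS = 2 → holds
(3, 7): LHS = 5, RHS = √(21) ≈ 4.583 → fails
(4, 3): LHS = 7/2, RHS = 2·√(3) ≈ 3.464 → fails
(4, 5): LHS = 9/2, RHS = 2·√(5) ≈ 4.472 → fails

1 of 5 pairs satisfies the claim.

Answer: (2, 2)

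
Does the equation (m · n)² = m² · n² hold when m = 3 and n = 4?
Substituting m = 3, n = 4:

LHS = (3 · 4)² = 144
RHS = 3² · 4² = 144

LHS = RHS, so the equation holds at this point.

Answer: Holds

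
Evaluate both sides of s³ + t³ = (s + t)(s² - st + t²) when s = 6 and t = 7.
LHS = 6³ + 7³ = 559
RHS = (6 + 7)(6² - 6·7 + 7²) = 559

LHS = RHS: the two sides agree.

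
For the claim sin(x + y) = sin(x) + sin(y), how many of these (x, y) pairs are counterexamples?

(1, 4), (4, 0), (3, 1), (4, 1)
Testing each pair:
(1, 4): LHS = sin(5) ≈ -0.9589, RHS = sin(4) + sin(1) ≈ 0.08467 → counterexample
(4, 0): LHS = sin(4) ≈ -0.7568, RHS = sin(4) ≈ -0.7568 → satisfies claim
(3, 1): LHS = sin(4) ≈ -0.7568, RHS = sin(3) + sin(1) ≈ 0.9826 → counterexample
(4, 1): LHS = sin(5) ≈ -0.9589, RHS = sin(4) + sin(1) ≈ 0.08467 → counterexample

That makes 3 counterexamples.

Answer: 3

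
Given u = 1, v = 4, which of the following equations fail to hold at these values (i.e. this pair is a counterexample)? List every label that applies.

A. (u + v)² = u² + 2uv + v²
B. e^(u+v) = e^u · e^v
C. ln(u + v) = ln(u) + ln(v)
C

Evaluating each claim at the given values:
A. LHS = 25, RHS = 25 → holds here (LHS = RHS)
B. LHS = e^5 ≈ 148.4, RHS = e^5 ≈ 148.4 → holds here (LHS = RHS)
C. LHS = ln(5) ≈ 1.609, RHS = ln(4) ≈ 1.386 → fails here (LHS ≠ RHS)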